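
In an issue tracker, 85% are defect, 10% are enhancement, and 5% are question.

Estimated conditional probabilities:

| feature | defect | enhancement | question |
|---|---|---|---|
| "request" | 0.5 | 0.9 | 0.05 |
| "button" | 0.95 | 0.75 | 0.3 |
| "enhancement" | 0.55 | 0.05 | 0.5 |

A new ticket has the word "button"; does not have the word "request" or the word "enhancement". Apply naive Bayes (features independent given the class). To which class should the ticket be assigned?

defect

defect: 0.85 × (1−0.5) × 0.95 × (1−0.55) = 0.1816875
enhancement: 0.1 × (1−0.9) × 0.75 × (1−0.05) = 0.007125
question: 0.05 × (1−0.05) × 0.3 × (1−0.5) = 0.007125
Highest score → defect.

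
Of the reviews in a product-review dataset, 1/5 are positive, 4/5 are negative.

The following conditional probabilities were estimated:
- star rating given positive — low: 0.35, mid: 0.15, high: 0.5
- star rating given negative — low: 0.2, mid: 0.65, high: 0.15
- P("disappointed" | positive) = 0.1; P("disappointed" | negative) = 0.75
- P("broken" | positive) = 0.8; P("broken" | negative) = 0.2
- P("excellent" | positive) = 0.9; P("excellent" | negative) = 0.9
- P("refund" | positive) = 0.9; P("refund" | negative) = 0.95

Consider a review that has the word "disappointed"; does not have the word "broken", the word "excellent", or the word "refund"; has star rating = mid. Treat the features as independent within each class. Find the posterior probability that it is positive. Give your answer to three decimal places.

positive: 0.2 × 0.15 × 0.1 × (1−0.8) × (1−0.9) × (1−0.9) = 0.000006
negative: 0.8 × 0.65 × 0.75 × (1−0.2) × (1−0.9) × (1−0.95) = 0.00156
P(positive | x) = 0.000006 / 0.001566 ≈ 0.004

0.004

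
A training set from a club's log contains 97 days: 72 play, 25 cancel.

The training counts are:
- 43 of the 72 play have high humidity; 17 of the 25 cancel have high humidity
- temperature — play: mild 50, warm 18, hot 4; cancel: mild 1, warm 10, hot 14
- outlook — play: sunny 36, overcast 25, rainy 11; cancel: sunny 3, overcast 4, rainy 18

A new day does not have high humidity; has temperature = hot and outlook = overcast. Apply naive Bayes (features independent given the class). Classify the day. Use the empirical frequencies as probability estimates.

play: (72/97) × (29/72) × (4/72) × (25/72) ≈ 0.00576715
cancel: (25/97) × (8/25) × (14/25) × (4/25) ≈ 0.00738969
Highest score → cancel.

cancel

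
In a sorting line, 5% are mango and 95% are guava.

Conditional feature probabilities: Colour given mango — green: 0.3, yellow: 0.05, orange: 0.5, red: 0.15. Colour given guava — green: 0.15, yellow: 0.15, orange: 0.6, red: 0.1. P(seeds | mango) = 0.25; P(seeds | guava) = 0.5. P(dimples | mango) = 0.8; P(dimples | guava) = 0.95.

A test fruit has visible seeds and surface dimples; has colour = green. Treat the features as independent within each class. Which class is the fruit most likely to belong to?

guava

mango: 0.05 × 0.3 × 0.25 × 0.8 = 0.003
guava: 0.95 × 0.15 × 0.5 × 0.95 = 0.0676875
Highest score → guava.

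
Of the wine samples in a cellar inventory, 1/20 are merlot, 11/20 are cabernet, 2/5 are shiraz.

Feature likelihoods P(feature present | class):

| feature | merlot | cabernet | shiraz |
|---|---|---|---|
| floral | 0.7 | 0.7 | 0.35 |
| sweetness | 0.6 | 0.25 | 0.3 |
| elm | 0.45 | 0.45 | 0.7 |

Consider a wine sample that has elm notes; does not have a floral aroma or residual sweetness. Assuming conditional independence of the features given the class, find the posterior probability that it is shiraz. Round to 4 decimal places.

merlot: 0.05 × (1−0.7) × (1−0.6) × 0.45 = 0.0027
cabernet: 0.55 × (1−0.7) × (1−0.25) × 0.45 = 0.0556875
shiraz: 0.4 × (1−0.35) × (1−0.3) × 0.7 = 0.1274
P(shiraz | x) = 0.1274 / 0.1857875 ≈ 0.6857

0.6857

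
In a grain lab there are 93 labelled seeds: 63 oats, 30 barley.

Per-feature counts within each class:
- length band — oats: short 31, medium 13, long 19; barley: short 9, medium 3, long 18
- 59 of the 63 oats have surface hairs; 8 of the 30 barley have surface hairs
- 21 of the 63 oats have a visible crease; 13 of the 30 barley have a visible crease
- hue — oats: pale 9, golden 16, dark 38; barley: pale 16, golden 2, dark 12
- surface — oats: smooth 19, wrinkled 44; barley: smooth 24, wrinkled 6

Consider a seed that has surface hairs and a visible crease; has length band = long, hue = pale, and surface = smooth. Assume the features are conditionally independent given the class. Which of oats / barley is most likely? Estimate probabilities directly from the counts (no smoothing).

oats: (63/93) × (19/63) × (59/63) × (21/63) × (9/63) × (19/63) ≈ 0.00274774
barley: (30/93) × (18/30) × (8/30) × (13/30) × (16/30) × (24/30) ≈ 0.00954265
Highest score → barley.

barley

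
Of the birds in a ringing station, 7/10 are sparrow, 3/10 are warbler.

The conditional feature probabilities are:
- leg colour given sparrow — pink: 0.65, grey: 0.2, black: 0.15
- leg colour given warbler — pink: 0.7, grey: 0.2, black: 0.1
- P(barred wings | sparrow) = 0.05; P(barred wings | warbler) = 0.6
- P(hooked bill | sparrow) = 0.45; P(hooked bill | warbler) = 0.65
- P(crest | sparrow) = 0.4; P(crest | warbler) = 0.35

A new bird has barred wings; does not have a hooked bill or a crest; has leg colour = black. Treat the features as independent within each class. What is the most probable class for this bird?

warbler

sparrow: 0.7 × 0.15 × 0.05 × (1−0.45) × (1−0.4) = 0.0017325
warbler: 0.3 × 0.1 × 0.6 × (1−0.65) × (1−0.35) = 0.004095
Highest score → warbler.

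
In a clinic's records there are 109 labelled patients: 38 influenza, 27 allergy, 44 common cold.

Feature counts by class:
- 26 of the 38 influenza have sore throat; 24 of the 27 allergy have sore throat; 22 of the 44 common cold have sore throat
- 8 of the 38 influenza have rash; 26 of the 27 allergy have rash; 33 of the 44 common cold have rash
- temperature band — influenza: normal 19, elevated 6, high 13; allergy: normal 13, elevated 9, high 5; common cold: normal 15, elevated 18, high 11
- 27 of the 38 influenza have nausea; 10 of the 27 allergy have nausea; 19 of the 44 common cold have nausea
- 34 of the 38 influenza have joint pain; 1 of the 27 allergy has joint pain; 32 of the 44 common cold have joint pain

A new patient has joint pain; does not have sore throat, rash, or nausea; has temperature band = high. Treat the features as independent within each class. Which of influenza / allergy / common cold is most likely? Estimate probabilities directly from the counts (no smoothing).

influenza: (38/109) × (12/38) × (30/38) × (13/38) × (11/38) × (34/38) ≈ 0.00770117
allergy: (27/109) × (3/27) × (1/27) × (5/27) × (17/27) × (1/27) ≈ 0.00000440209
common cold: (44/109) × (22/44) × (11/44) × (11/44) × (25/44) × (32/44) ≈ 0.00521268
Highest score → influenza.

influenza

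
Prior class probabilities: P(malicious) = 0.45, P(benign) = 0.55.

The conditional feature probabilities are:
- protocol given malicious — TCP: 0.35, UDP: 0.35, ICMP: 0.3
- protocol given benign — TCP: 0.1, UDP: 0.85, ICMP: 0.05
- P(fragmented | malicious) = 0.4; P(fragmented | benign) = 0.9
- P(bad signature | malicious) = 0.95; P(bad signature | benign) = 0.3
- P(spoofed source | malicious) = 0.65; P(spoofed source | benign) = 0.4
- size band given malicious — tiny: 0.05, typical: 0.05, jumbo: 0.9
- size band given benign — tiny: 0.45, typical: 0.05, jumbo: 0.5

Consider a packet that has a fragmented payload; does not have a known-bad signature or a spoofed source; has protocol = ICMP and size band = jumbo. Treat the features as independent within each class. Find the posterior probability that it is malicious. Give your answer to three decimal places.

0.141

malicious: 0.45 × 0.3 × 0.4 × (1−0.95) × (1−0.65) × 0.9 = 0.0008505
benign: 0.55 × 0.05 × 0.9 × (1−0.3) × (1−0.4) × 0.5 = 0.0051975
P(malicious | x) = 0.0008505 / 0.006048 ≈ 0.141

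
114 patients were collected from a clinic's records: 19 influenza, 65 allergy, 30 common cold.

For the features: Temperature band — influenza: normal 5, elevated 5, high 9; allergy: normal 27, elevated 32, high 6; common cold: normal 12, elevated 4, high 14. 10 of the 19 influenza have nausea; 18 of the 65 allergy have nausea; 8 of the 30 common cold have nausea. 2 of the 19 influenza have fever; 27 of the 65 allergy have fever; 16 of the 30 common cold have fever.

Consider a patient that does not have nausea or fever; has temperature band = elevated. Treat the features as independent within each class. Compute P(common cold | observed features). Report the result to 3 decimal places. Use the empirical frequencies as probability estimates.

influenza: (19/114) × (5/19) × (9/19) × (17/19) ≈ 0.0185887
allergy: (65/114) × (32/65) × (47/65) × (38/65) ≈ 0.118659
common cold: (30/114) × (4/30) × (22/30) × (14/30) ≈ 0.0120078
P(common cold | x) = 0.0120078 / 0.1492555 ≈ 0.080

0.080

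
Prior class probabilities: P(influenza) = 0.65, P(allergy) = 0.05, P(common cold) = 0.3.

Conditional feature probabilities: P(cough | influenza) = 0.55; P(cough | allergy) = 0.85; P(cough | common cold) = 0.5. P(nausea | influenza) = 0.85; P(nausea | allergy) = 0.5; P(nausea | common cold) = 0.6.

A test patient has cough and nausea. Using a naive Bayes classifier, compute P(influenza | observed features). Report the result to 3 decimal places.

0.732

influenza: 0.65 × 0.55 × 0.85 = 0.303875
allergy: 0.05 × 0.85 × 0.5 = 0.02125
common cold: 0.3 × 0.5 × 0.6 = 0.09
P(influenza | x) = 0.303875 / 0.415125 ≈ 0.732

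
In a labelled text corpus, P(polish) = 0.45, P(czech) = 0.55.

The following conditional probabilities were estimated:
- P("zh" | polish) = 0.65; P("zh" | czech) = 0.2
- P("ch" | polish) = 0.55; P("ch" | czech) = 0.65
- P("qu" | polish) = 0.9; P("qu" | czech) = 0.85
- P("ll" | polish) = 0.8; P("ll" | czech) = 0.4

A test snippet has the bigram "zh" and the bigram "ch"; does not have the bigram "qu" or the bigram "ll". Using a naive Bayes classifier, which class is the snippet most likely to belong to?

czech

polish: 0.45 × 0.65 × 0.55 × (1−0.9) × (1−0.8) = 0.0032175
czech: 0.55 × 0.2 × 0.65 × (1−0.85) × (1−0.4) = 0.006435
Highest score → czech.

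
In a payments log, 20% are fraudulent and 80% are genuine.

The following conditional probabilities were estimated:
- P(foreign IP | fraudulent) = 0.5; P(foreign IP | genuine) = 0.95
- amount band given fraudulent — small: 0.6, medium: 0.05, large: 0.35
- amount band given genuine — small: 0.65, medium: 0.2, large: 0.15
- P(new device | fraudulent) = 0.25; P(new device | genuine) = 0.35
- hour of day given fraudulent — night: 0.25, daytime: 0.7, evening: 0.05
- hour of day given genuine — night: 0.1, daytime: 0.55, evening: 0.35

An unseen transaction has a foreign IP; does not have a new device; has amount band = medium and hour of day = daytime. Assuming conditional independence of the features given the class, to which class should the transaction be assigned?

genuine

fraudulent: 0.2 × 0.5 × 0.05 × (1−0.25) × 0.7 = 0.002625
genuine: 0.8 × 0.95 × 0.2 × (1−0.35) × 0.55 = 0.05434
Highest score → genuine.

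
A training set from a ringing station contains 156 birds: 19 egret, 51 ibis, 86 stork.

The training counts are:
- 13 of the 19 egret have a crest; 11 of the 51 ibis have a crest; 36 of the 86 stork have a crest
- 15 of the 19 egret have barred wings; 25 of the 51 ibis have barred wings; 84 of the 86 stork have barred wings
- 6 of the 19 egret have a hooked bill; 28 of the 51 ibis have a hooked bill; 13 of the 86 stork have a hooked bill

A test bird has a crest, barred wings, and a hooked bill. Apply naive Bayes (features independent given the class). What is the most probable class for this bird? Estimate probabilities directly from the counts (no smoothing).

egret: (19/156) × (13/19) × (15/19) × (6/19) ≈ 0.0207756
ibis: (51/156) × (11/51) × (25/51) × (28/51) ≈ 0.0189769
stork: (86/156) × (36/86) × (84/86) × (13/86) ≈ 0.0340725
Highest score → stork.

stork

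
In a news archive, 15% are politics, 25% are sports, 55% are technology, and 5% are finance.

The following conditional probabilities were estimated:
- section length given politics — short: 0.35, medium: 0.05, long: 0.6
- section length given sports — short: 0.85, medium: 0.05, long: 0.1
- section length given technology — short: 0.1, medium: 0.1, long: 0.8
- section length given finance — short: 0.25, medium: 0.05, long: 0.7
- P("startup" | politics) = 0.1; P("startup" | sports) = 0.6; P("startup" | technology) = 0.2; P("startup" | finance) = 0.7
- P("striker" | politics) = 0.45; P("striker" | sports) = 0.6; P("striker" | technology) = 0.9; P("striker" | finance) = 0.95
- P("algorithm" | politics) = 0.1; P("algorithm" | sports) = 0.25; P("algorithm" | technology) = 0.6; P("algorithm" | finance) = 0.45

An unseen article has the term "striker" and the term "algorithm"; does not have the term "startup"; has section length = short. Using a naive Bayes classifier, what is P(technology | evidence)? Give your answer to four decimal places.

politics: 0.15 × 0.35 × (1−0.1) × 0.45 × 0.1 = 0.00212625
sports: 0.25 × 0.85 × (1−0.6) × 0.6 × 0.25 = 0.01275
technology: 0.55 × 0.1 × (1−0.2) × 0.9 × 0.6 = 0.02376
finance: 0.05 × 0.25 × (1−0.7) × 0.95 × 0.45 = 0.001603125
P(technology | x) = 0.02376 / 0.040239375 ≈ 0.5905

0.5905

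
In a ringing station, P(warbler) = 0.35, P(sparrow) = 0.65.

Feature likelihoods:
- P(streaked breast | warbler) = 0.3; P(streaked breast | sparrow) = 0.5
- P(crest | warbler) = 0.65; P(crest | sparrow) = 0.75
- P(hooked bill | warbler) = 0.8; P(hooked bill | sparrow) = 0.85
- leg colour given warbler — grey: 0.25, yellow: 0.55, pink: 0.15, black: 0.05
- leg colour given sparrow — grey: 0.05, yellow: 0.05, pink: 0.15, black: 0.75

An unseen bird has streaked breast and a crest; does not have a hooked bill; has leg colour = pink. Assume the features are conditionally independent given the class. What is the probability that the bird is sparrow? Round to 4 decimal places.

0.7282

warbler: 0.35 × 0.3 × 0.65 × (1−0.8) × 0.15 = 0.0020475
sparrow: 0.65 × 0.5 × 0.75 × (1−0.85) × 0.15 = 0.005484375
P(sparrow | x) = 0.005484375 / 0.007531875 ≈ 0.7282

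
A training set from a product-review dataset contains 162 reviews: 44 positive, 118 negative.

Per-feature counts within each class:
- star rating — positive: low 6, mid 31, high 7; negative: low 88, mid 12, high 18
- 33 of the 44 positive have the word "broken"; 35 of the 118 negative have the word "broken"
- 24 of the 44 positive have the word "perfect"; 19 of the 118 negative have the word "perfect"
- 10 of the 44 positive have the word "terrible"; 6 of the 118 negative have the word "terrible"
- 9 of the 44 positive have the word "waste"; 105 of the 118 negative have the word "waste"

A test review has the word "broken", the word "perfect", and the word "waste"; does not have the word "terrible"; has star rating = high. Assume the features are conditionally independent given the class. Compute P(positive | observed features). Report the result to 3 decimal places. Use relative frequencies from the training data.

0.384

positive: (44/162) × (7/44) × (33/44) × (24/44) × (34/44) × (9/44) ≈ 0.00279395
negative: (118/162) × (18/118) × (35/118) × (19/118) × (112/118) × (105/118) ≈ 0.00448186
P(positive | x) = 0.00279395 / 0.00727581 ≈ 0.384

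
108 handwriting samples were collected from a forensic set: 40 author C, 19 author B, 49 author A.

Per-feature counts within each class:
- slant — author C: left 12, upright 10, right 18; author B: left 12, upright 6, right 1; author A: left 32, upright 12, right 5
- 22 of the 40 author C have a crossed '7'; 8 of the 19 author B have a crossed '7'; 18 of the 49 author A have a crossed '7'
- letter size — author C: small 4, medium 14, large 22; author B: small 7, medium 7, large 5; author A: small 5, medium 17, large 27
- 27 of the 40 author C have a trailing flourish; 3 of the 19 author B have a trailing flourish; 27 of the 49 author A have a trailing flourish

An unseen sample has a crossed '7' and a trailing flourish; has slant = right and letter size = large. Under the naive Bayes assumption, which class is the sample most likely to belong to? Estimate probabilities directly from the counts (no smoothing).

author C

author C: (40/108) × (18/40) × (22/40) × (22/40) × (27/40) = 0.03403125
author B: (19/108) × (1/19) × (8/19) × (5/19) × (3/19) ≈ 0.000161993
author A: (49/108) × (5/49) × (18/49) × (27/49) × (27/49) ≈ 0.00516366
Highest score → author C.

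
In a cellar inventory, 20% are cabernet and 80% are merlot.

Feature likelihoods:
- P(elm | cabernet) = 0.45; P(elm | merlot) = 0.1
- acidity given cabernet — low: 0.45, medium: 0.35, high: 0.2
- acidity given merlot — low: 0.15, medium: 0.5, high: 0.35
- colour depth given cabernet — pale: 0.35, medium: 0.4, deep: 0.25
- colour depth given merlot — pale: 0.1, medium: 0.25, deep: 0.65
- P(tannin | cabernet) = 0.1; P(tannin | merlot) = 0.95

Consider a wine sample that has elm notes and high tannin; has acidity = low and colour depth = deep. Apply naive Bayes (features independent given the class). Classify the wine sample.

merlot

cabernet: 0.2 × 0.45 × 0.45 × 0.25 × 0.1 = 0.0010125
merlot: 0.8 × 0.1 × 0.15 × 0.65 × 0.95 = 0.00741
Highest score → merlot.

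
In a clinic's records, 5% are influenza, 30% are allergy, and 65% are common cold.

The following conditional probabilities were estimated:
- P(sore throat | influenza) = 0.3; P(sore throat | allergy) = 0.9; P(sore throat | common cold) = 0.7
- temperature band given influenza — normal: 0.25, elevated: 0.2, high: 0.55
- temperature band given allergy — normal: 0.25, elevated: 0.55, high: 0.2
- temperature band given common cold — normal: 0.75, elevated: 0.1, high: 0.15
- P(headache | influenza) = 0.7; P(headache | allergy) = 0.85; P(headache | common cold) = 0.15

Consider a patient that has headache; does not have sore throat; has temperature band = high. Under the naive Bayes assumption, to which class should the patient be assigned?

influenza

influenza: 0.05 × (1−0.3) × 0.55 × 0.7 = 0.013475
allergy: 0.3 × (1−0.9) × 0.2 × 0.85 = 0.0051
common cold: 0.65 × (1−0.7) × 0.15 × 0.15 = 0.0043875
Highest score → influenza.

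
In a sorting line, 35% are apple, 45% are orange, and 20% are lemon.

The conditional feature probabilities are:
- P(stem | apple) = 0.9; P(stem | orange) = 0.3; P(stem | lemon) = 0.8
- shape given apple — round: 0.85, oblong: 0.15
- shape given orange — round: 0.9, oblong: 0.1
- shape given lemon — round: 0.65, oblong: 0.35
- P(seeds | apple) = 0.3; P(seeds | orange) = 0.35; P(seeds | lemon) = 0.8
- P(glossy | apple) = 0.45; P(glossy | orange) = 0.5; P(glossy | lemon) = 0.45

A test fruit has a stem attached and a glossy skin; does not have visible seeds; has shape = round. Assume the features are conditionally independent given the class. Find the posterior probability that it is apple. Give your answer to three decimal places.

0.633

apple: 0.35 × 0.9 × 0.85 × (1−0.3) × 0.45 = 0.08434125
orange: 0.45 × 0.3 × 0.9 × (1−0.35) × 0.5 = 0.0394875
lemon: 0.2 × 0.8 × 0.65 × (1−0.8) × 0.45 = 0.00936
P(apple | x) = 0.08434125 / 0.13318875 ≈ 0.633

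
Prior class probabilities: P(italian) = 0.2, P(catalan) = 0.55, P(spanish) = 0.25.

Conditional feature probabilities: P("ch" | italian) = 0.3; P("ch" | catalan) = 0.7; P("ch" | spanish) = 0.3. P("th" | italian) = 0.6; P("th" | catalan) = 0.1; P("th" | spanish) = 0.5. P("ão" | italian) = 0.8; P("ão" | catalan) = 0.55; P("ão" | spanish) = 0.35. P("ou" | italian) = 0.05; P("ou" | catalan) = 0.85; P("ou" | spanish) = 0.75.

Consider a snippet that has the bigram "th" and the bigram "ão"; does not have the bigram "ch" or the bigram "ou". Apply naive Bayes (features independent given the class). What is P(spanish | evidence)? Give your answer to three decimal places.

italian: 0.2 × (1−0.3) × 0.6 × 0.8 × (1−0.05) = 0.06384
catalan: 0.55 × (1−0.7) × 0.1 × 0.55 × (1−0.85) = 0.00136125
spanish: 0.25 × (1−0.3) × 0.5 × 0.35 × (1−0.75) = 0.00765625
P(spanish | x) = 0.00765625 / 0.0728575 ≈ 0.105

0.105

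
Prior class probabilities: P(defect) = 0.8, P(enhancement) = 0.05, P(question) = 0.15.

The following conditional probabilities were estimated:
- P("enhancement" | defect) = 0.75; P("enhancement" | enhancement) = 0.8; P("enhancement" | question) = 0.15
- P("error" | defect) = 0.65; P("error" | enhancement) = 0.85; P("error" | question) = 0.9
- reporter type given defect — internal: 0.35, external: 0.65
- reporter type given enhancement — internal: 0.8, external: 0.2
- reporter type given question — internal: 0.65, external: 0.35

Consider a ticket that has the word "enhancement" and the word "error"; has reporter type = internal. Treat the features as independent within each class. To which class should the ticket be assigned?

defect

defect: 0.8 × 0.75 × 0.65 × 0.35 = 0.1365
enhancement: 0.05 × 0.8 × 0.85 × 0.8 = 0.0272
question: 0.15 × 0.15 × 0.9 × 0.65 = 0.0131625
Highest score → defect.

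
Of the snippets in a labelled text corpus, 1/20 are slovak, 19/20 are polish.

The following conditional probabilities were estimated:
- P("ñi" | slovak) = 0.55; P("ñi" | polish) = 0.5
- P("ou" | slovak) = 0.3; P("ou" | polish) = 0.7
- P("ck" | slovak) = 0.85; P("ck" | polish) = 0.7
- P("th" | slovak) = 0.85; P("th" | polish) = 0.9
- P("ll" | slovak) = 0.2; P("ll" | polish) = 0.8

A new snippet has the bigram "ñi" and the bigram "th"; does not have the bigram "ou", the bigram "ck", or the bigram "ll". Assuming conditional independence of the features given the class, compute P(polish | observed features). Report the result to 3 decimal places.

0.797

slovak: 0.05 × 0.55 × (1−0.3) × (1−0.85) × 0.85 × (1−0.2) = 0.0019635
polish: 0.95 × 0.5 × (1−0.7) × (1−0.7) × 0.9 × (1−0.8) = 0.007695
P(polish | x) = 0.007695 / 0.0096585 ≈ 0.797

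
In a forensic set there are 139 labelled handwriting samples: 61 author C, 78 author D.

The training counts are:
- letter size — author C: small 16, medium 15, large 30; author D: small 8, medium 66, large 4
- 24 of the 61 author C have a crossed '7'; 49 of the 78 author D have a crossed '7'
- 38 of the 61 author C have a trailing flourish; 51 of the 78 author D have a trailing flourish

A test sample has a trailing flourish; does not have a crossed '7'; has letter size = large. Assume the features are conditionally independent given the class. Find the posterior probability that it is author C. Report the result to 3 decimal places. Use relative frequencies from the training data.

0.921

author C: (61/139) × (30/61) × (37/61) × (38/61) ≈ 0.0815515
author D: (78/139) × (4/78) × (29/78) × (51/78) ≈ 0.00699559
P(author C | x) = 0.0815515 / 0.08854709 ≈ 0.921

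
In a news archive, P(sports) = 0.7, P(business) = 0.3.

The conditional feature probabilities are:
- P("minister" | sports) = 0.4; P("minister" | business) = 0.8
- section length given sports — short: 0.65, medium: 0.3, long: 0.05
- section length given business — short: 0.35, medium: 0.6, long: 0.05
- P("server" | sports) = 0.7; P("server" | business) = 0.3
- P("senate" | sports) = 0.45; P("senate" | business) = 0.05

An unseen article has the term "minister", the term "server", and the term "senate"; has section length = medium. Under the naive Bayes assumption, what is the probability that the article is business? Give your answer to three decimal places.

0.075

sports: 0.7 × 0.4 × 0.3 × 0.7 × 0.45 = 0.02646
business: 0.3 × 0.8 × 0.6 × 0.3 × 0.05 = 0.00216
P(business | x) = 0.00216 / 0.02862 ≈ 0.075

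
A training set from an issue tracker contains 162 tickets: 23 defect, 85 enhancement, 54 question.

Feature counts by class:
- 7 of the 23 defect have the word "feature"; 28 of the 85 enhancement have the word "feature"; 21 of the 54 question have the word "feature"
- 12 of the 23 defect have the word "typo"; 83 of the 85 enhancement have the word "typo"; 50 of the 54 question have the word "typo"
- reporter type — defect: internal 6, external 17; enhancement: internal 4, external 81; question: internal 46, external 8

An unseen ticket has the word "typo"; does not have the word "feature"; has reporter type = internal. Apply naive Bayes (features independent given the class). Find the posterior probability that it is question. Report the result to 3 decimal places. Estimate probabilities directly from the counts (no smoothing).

0.844

defect: (23/162) × (16/23) × (12/23) × (6/23) ≈ 0.0134426
enhancement: (85/162) × (57/85) × (83/85) × (4/85) ≈ 0.0161681
question: (54/162) × (33/54) × (50/54) × (46/54) ≈ 0.160672
P(question | x) = 0.160672 / 0.1902827 ≈ 0.844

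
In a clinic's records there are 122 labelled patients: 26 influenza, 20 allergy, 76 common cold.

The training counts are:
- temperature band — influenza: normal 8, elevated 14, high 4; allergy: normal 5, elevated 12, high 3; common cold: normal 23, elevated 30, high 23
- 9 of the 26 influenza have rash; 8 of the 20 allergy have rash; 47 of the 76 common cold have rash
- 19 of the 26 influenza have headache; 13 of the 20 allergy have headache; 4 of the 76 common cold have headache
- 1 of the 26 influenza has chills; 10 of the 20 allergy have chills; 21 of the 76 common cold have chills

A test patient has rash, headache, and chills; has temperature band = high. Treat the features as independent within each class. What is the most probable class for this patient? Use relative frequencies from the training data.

allergy

influenza: (26/122) × (4/26) × (9/26) × (19/26) × (1/26) ≈ 0.000318989
allergy: (20/122) × (3/20) × (8/20) × (13/20) × (10/20) ≈ 0.00319672
common cold: (76/122) × (23/76) × (47/76) × (4/76) × (21/76) ≈ 0.00169553
Highest score → allergy.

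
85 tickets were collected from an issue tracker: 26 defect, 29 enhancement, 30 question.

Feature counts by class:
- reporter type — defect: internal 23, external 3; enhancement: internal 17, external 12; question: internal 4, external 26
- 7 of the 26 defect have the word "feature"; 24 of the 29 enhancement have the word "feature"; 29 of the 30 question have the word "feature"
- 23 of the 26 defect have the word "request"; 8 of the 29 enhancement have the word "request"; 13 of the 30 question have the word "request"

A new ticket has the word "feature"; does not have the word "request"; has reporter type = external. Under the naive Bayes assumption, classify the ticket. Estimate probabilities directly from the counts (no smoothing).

question

defect: (26/85) × (3/26) × (7/26) × (3/26) ≈ 0.00109641
enhancement: (29/85) × (12/29) × (24/29) × (21/29) ≈ 0.0846052
question: (30/85) × (26/30) × (29/30) × (17/30) ≈ 0.167556
Highest score → question.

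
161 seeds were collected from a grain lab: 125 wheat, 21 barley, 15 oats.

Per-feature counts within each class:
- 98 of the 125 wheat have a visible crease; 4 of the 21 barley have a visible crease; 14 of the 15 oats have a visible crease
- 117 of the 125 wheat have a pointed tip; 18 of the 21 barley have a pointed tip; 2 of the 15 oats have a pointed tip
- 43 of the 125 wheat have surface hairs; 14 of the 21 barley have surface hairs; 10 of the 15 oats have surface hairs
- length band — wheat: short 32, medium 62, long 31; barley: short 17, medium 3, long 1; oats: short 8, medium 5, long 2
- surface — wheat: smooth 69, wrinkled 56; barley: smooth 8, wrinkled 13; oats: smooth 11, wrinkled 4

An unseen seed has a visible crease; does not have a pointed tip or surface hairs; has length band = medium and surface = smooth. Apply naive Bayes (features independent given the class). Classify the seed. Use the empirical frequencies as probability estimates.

wheat: (125/161) × (98/125) × (8/125) × (82/125) × (62/125) × (69/125) = 0.006996885504
barley: (21/161) × (4/21) × (3/21) × (7/21) × (3/21) × (8/21) ≈ 0.0000643854
oats: (15/161) × (14/15) × (13/15) × (5/15) × (5/15) × (11/15) ≈ 0.00614063
Highest score → wheat.

wheat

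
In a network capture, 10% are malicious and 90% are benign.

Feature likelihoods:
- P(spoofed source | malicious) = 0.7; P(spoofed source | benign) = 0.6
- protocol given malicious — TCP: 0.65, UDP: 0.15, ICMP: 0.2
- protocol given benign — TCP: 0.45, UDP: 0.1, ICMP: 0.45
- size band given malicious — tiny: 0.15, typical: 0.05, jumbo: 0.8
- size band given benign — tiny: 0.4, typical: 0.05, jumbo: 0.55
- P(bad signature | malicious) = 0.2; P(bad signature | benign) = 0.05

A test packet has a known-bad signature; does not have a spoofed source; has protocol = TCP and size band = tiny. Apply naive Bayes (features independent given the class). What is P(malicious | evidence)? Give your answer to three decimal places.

0.153

malicious: 0.1 × (1−0.7) × 0.65 × 0.15 × 0.2 = 0.000585
benign: 0.9 × (1−0.6) × 0.45 × 0.4 × 0.05 = 0.00324
P(malicious | x) = 0.000585 / 0.003825 ≈ 0.153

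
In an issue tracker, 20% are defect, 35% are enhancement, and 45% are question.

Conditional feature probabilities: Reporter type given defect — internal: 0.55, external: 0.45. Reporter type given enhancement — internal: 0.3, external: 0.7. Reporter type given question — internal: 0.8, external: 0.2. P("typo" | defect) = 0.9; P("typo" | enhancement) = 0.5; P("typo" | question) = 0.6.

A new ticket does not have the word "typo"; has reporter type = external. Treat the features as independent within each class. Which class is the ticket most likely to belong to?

enhancement

defect: 0.2 × 0.45 × (1−0.9) = 0.009
enhancement: 0.35 × 0.7 × (1−0.5) = 0.1225
question: 0.45 × 0.2 × (1−0.6) = 0.036
Highest score → enhancement.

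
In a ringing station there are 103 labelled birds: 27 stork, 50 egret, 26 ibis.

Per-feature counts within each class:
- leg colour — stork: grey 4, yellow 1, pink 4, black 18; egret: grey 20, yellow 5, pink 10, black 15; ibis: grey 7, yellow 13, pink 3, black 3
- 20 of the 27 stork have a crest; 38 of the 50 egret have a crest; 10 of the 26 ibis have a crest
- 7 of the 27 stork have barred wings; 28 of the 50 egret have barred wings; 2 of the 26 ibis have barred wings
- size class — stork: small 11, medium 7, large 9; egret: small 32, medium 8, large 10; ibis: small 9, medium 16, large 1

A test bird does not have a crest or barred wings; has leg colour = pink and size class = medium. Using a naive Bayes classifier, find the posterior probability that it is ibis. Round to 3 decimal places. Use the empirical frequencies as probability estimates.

stork: (27/103) × (4/27) × (7/27) × (20/27) × (7/27) ≈ 0.00193356
egret: (50/103) × (10/50) × (12/50) × (22/50) × (8/50) ≈ 0.00164039
ibis: (26/103) × (3/26) × (16/26) × (24/26) × (16/26) ≈ 0.0101816
P(ibis | x) = 0.0101816 / 0.01375555 ≈ 0.740

0.740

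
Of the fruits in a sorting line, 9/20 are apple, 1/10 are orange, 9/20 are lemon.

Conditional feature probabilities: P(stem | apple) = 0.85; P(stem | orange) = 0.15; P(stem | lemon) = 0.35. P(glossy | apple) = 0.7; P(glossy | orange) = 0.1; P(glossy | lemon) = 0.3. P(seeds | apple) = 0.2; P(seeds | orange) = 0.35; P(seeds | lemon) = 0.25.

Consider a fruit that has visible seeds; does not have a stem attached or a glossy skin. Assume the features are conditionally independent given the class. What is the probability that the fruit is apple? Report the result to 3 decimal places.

0.049

apple: 0.45 × (1−0.85) × (1−0.7) × 0.2 = 0.00405
orange: 0.1 × (1−0.15) × (1−0.1) × 0.35 = 0.026775
lemon: 0.45 × (1−0.35) × (1−0.3) × 0.25 = 0.0511875
P(apple | x) = 0.00405 / 0.0820125 ≈ 0.049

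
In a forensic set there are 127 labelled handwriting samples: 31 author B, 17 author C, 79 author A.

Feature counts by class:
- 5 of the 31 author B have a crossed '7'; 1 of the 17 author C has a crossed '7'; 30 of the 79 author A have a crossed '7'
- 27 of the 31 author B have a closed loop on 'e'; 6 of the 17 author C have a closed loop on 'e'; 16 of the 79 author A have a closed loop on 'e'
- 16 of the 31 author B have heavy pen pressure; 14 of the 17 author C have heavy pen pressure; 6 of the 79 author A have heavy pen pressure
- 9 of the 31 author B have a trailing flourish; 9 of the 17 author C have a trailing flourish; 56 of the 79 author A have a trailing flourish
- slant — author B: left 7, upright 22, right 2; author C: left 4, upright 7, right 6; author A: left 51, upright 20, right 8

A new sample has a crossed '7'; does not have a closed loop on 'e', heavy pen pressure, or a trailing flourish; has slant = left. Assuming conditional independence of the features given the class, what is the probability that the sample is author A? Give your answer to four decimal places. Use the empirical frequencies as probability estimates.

0.9851

author B: (31/127) × (5/31) × (4/31) × (15/31) × (22/31) × (7/31) ≈ 0.000393905
author C: (17/127) × (1/17) × (11/17) × (3/17) × (8/17) × (4/17) ≈ 0.0000995553
author A: (79/127) × (30/79) × (63/79) × (73/79) × (23/79) × (51/79) ≈ 0.0327168
P(author A | x) = 0.0327168 / 0.0332102603 ≈ 0.9851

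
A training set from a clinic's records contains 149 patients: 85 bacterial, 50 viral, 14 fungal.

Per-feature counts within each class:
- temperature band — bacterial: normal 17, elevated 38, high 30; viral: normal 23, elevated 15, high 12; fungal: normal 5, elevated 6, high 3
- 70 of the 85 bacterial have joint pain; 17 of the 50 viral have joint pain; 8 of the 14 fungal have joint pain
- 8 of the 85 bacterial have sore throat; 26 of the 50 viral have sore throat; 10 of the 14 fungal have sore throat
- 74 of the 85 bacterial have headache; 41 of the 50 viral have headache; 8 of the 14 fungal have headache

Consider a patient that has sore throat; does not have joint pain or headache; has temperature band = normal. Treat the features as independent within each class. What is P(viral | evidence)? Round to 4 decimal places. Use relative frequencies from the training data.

0.6723

bacterial: (85/149) × (17/85) × (15/85) × (8/85) × (11/85) ≈ 0.000245234
viral: (50/149) × (23/50) × (33/50) × (26/50) × (9/50) ≈ 0.00953589
fungal: (14/149) × (5/14) × (6/14) × (10/14) × (6/14) ≈ 0.00440253
P(viral | x) = 0.00953589 / 0.014183654 ≈ 0.6723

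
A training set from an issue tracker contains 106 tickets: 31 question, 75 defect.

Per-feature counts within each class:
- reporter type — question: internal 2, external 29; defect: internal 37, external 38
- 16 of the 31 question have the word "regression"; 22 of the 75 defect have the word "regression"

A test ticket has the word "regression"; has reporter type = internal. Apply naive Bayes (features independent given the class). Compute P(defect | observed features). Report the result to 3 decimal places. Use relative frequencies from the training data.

0.913

question: (31/106) × (2/31) × (16/31) ≈ 0.00973828
defect: (75/106) × (37/75) × (22/75) ≈ 0.10239
P(defect | x) = 0.10239 / 0.11212828 ≈ 0.913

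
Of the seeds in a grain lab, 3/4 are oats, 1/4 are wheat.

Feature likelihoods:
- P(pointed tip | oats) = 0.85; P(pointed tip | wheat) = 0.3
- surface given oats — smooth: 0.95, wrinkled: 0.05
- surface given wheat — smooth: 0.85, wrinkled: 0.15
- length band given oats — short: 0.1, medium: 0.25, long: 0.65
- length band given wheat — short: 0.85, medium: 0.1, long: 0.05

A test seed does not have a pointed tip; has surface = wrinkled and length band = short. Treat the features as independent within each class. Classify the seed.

wheat

oats: 0.75 × (1−0.85) × 0.05 × 0.1 = 0.0005625
wheat: 0.25 × (1−0.3) × 0.15 × 0.85 = 0.0223125
Highest score → wheat.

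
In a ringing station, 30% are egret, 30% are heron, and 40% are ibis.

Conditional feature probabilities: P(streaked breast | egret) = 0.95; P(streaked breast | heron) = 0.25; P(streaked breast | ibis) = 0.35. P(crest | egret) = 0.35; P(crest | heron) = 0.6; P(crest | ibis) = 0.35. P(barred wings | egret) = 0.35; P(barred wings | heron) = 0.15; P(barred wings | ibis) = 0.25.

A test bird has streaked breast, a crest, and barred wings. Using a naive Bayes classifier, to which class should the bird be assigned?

egret

egret: 0.3 × 0.95 × 0.35 × 0.35 = 0.0349125
heron: 0.3 × 0.25 × 0.6 × 0.15 = 0.00675
ibis: 0.4 × 0.35 × 0.35 × 0.25 = 0.01225
Highest score → egret.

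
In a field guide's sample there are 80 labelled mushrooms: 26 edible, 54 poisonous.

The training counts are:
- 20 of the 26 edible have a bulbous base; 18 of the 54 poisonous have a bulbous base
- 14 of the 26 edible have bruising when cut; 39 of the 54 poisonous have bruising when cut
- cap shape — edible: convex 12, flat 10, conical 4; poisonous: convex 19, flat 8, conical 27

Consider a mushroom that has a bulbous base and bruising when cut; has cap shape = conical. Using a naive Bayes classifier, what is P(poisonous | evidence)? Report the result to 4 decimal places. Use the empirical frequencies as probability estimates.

0.7969

edible: (26/80) × (20/26) × (14/26) × (4/26) ≈ 0.0207101
poisonous: (54/80) × (18/54) × (39/54) × (27/54) = 0.08125
P(poisonous | x) = 0.08125 / 0.1019601 ≈ 0.7969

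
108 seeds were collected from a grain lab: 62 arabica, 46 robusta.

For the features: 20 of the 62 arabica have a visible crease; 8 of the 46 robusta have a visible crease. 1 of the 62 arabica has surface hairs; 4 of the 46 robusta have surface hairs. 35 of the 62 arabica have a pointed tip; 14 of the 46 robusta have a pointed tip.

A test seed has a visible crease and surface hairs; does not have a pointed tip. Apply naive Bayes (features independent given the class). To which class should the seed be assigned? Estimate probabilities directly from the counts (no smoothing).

robusta

arabica: (62/108) × (20/62) × (1/62) × (27/62) ≈ 0.00130073
robusta: (46/108) × (8/46) × (4/46) × (32/46) ≈ 0.00448085
Highest score → robusta.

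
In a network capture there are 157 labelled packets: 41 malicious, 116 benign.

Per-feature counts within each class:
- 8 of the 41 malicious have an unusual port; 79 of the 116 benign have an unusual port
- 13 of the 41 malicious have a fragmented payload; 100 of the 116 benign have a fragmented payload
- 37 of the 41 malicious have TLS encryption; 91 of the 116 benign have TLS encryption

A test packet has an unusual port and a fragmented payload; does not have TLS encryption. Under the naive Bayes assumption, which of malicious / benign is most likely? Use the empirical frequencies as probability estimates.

benign

malicious: (41/157) × (8/41) × (13/41) × (4/41) ≈ 0.00157625
benign: (116/157) × (79/116) × (100/116) × (25/116) ≈ 0.0934871
Highest score → benign.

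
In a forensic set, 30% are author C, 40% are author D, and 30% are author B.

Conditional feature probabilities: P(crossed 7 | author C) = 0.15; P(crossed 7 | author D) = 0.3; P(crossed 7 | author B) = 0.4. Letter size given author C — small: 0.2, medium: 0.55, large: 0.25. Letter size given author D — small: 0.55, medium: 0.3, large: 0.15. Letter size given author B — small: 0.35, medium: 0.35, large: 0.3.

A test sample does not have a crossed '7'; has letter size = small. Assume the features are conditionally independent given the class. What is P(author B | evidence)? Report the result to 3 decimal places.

0.235

author C: 0.3 × (1−0.15) × 0.2 = 0.051
author D: 0.4 × (1−0.3) × 0.55 = 0.154
author B: 0.3 × (1−0.4) × 0.35 = 0.063
P(author B | x) = 0.063 / 0.268 ≈ 0.235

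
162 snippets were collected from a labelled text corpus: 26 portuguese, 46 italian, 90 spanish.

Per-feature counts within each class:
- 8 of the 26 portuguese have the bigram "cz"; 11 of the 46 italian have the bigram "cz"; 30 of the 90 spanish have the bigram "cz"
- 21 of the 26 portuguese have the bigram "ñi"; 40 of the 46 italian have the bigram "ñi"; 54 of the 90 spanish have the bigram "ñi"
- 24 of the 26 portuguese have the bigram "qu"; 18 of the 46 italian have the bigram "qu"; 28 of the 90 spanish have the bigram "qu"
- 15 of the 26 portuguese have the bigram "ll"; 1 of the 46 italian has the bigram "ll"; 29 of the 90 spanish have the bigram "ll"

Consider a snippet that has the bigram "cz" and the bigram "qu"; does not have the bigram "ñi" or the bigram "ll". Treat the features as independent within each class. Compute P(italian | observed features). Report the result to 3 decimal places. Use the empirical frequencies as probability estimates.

0.149

portuguese: (26/162) × (8/26) × (5/26) × (24/26) × (11/26) ≈ 0.00370876
italian: (46/162) × (11/46) × (6/46) × (18/46) × (45/46) ≈ 0.00339032
spanish: (90/162) × (30/90) × (36/90) × (28/90) × (61/90) ≈ 0.0156196
P(italian | x) = 0.00339032 / 0.02271868 ≈ 0.149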